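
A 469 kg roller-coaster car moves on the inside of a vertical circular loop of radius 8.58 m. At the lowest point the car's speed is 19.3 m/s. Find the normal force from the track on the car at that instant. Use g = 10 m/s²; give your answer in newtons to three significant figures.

25100 N

At the lowest point, N points up (toward the centre) and the weight mg points down (away from the centre), so the net inward force is N − mg = mv²/r.
N = m(v²/r + g) = 469 × ((19.3)²/8.58 + 10.0) = 469 × (43.41 + 10.0) = 469 × 53.41 = 25050 N.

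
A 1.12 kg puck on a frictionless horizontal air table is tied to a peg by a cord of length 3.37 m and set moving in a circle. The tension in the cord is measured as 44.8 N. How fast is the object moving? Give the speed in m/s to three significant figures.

11.6 m/s

T = m v²/r ⇒ v = √(T r / m) = √(44.8 × 3.37 / 1.12) = √134.8 = 11.61 m/s.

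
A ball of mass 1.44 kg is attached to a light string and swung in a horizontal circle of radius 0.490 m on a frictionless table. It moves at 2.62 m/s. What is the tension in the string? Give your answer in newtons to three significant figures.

20.2 N

The tension is the only horizontal force, so it supplies the full centripetal force: T = m v²/r = 1.44 × (2.620)²/0.490 = 1.44 × 6.864/0.490 = 20.17 N.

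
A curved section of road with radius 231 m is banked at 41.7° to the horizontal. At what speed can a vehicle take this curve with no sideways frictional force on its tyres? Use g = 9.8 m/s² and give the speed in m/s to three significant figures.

On a frictionless banked curve, N sinθ = mv²/r and N cosθ = mg, so tanθ = v²/(rg).
v = √(r g tanθ) = √(231 × 9.8 × tan 41.7°) = √(231 × 9.8 × 0.8910) = √2017 = 44.91 m/s.

44.9 m/s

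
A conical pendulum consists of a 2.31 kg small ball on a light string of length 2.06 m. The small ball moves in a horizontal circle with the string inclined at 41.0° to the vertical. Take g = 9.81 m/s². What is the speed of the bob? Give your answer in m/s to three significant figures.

3.39 m/s

The radius of the circle is r = L sinθ = 2.06 × sin 41.0° = 1.351 m.
Horizontally T sinθ = mv²/r and vertically T cosθ = mg, so tanθ = v²/(rg).
v = √(r g tanθ) = √(1.351 × 9.81 × 0.8693) = √11.53 = 3.395 m/s.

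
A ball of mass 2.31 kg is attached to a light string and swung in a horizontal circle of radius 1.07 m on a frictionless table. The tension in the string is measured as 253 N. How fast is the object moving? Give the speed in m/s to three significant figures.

10.8 m/s

T = m v²/r ⇒ v = √(T r / m) = √(253 × 1.07 / 2.31) = √117.2 = 10.83 m/s.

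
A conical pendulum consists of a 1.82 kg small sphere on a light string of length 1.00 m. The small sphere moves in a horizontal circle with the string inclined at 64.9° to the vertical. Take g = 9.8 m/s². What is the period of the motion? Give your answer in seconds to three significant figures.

1.31 s

r = L sinθ = 0.9056 m. From T sinθ = mω²r and T cosθ = mg: tanθ = ω²r/g, so ω² = g tanθ / r = g/(L cosθ).
ω = √(g/(L cosθ)) = √(9.8/(1.00 × 0.4242)) = √23.10 = 4.806 rad/s.
Period = 2π/ω = 1.307 s.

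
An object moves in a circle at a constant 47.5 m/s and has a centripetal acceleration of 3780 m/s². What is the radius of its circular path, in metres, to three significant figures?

a_c = v²/r ⇒ r = v²/a_c = (47.5)²/3780 = 2256/3780 = 0.5969 m.

0.597 m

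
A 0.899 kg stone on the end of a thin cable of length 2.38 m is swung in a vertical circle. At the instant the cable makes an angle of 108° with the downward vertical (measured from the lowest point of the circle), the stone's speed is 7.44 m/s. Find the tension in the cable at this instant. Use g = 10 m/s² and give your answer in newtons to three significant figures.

18.1 N

Take the radial direction toward the centre of the circle as positive. The component of the weight along the string toward the centre is −mg cos φ (φ measured from the bottom), so Newton's second law along the string gives T − mg cos φ = m v²/r.
cos 108° = -0.3090, so T = m(v²/r + g cos φ) = 0.899 × ((7.44)²/2.38 + 10.0 × -0.3090) = 0.899 × (23.26 + (-3.090)) = 0.899 × 20.17 = 18.13 N.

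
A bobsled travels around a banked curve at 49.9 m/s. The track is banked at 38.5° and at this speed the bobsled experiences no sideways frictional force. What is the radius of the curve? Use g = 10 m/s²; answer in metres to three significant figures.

Frictionless banking: tanθ = v²/(rg), so r = v²/(g tanθ).
r = (49.9)²/(10.0 × tan 38.5°) = 2490/(10.0 × 0.7954) = 2490/7.954 = 313.0 m.

313 m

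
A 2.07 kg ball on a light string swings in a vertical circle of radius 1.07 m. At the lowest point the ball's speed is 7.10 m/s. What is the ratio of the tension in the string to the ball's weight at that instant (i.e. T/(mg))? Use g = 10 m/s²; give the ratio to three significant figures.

5.71

At the bottom, T − mg = mv²/r, so T = m(v²/r + g) and T/(mg) = v²/(rg) + 1 = (7.10)²/(1.07 × 10.0) + 1 = 4.711 + 1 = 5.711.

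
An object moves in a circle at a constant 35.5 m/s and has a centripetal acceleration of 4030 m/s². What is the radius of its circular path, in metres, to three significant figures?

0.313 m

a_c = v²/r ⇒ r = v²/a_c = (35.5)²/4030 = 1260/4030 = 0.3127 m.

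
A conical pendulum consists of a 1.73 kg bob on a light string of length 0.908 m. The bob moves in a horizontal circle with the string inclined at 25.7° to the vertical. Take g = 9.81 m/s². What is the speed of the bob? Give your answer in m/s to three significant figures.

The radius of the circle is r = L sinθ = 0.908 × sin 25.7° = 0.3938 m.
Horizontally T sinθ = mv²/r and vertically T cosθ = mg, so tanθ = v²/(rg).
v = √(r g tanθ) = √(0.3938 × 9.81 × 0.4813) = √1.859 = 1.363 m/s.

1.36 m/s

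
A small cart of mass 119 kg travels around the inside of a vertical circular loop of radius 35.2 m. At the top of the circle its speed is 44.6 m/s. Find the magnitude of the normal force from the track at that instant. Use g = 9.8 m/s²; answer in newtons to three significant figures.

5560 N

At the top, both N and the weight mg point inward (toward the centre), so N + mg = mv²/r.
N = m(v²/r − g) = 119 × ((44.6)²/35.2 − 9.8) = 119 × (56.51 − 9.8) = 119 × 46.71 = 5559 N.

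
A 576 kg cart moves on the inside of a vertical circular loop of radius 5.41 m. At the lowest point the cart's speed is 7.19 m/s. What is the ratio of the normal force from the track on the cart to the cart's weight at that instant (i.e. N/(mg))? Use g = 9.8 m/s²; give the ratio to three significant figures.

1.98

At the bottom, N − mg = mv²/r, so N = m(v²/r + g) and N/(mg) = v²/(rg) + 1 = (7.19)²/(5.41 × 9.8) + 1 = 0.9751 + 1 = 1.975.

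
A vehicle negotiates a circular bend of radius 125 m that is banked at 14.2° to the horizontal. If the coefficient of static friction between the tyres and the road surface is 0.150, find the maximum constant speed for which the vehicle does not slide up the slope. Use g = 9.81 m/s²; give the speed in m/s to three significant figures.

At the maximum speed, friction acts down the slope at its limiting value f = μN. Radially (horizontal, toward centre): N sinθ + μN cosθ = mv²/r. Vertically: N cosθ − μN sinθ = mg.
Dividing: v² = r g (sinθ + μcosθ)/(cosθ − μsinθ).
sinθ + μcosθ = 0.2453 + 0.150×0.9694 = 0.3907; cosθ − μsinθ = 0.9694 − 0.150×0.2453 = 0.9326.
v² = 125 × 9.81 × 0.3907/0.9326 = 513.7 m²/s², so v = 22.67 m/s.

22.7 m/s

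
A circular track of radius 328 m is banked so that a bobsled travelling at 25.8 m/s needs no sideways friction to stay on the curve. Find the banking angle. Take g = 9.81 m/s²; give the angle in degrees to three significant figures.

11.7°

For a frictionless banked turn: horizontally N sinθ = mv²/r and vertically N cosθ = mg.
Dividing: tanθ = v²/(r g) = (25.8)²/(328 × 9.81) = 665.6/3218 = 0.2069.
θ = arctan(0.2069) = 11.69°.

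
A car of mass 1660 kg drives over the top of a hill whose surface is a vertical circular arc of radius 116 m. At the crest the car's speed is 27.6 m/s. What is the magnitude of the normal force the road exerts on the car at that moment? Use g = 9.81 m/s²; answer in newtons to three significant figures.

5380 N

At the crest the centripetal acceleration points downward (toward the centre of the arc), so mg − N = mv²/r.
N = m(g − v²/r) = 1660 × (9.81 − (27.6)²/116) = 1660 × (9.81 − 6.567) = 1660 × 3.243 = 5384 N.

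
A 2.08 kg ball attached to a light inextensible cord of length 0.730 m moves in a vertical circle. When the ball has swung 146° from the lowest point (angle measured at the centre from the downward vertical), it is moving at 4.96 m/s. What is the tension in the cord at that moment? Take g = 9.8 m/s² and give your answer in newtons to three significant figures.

53.2 N

Take the radial direction toward the centre of the circle as positive. The component of the weight along the string toward the centre is −mg cos φ (φ measured from the bottom), so Newton's second law along the string gives T − mg cos φ = m v²/r.
cos 146° = -0.8290, so T = m(v²/r + g cos φ) = 2.08 × ((4.96)²/0.730 + 9.8 × -0.8290) = 2.08 × (33.70 + (-8.125)) = 2.08 × 25.58 = 53.20 N.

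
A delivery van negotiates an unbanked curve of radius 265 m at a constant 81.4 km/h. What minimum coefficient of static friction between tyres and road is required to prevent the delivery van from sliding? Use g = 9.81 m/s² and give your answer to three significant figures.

0.197

v = 81.4/3.6 = 22.61 m/s.
Friction provides the centripetal force: μ_s m g = m v²/r, so μ_s = v²/(g r) = (22.61)²/(9.81 × 265) = 511.3/2600 = 0.1967.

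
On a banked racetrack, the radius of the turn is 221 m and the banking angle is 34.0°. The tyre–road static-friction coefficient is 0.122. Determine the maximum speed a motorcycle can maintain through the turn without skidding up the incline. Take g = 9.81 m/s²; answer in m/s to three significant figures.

At the maximum speed, friction acts down the slope at its limiting value f = μN. Radially (horizontal, toward centre): N sinθ + μN cosθ = mv²/r. Vertically: N cosθ − μN sinθ = mg.
Dividing: v² = r g (sinθ + μcosθ)/(cosθ − μsinθ).
sinθ + μcosθ = 0.5592 + 0.122×0.8290 = 0.6603; cosθ − μsinθ = 0.8290 − 0.122×0.5592 = 0.7608.
v² = 221 × 9.81 × 0.6603/0.7608 = 1882 m²/s², so v = 43.38 m/s.

43.4 m/s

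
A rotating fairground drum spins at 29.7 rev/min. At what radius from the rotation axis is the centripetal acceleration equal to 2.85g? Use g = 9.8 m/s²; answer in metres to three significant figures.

2.89 m

ω = 29.7 rev/min × 2π/60 = 3.110 rad/s.
a_c = ω²r = 2.85g ⇒ r = 2.85 × 9.8 / (3.110)² = 27.93/9.673 = 2.887 m.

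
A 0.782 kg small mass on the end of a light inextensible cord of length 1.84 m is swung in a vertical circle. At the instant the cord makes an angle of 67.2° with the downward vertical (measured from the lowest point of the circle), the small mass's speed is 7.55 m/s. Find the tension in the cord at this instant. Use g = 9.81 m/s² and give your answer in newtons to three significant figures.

27.2 N

Take the radial direction toward the centre of the circle as positive. The component of the weight along the string toward the centre is −mg cos φ (φ measured from the bottom), so Newton's second law along the string gives T − mg cos φ = m v²/r.
cos 67.2° = 0.3875, so T = m(v²/r + g cos φ) = 0.782 × ((7.55)²/1.84 + 9.81 × 0.3875) = 0.782 × (30.98 + (3.802)) = 0.782 × 34.78 = 27.20 N.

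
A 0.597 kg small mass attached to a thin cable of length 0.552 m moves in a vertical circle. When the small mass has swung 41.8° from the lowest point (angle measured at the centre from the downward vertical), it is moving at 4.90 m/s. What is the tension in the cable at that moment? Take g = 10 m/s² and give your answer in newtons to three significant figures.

30.4 N

Take the radial direction toward the centre of the circle as positive. The component of the weight along the string toward the centre is −mg cos φ (φ measured from the bottom), so Newton's second law along the string gives T − mg cos φ = m v²/r.
cos 41.8° = 0.7455, so T = m(v²/r + g cos φ) = 0.597 × ((4.90)²/0.552 + 10.0 × 0.7455) = 0.597 × (43.50 + (7.455)) = 0.597 × 50.95 = 30.42 N.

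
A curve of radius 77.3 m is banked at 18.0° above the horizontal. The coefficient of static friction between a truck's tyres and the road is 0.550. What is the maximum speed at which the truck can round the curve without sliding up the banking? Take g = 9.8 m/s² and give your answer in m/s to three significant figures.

At the maximum speed, friction acts down the slope at its limiting value f = μN. Radially (horizontal, toward centre): N sinθ + μN cosθ = mv²/r. Vertically: N cosθ − μN sinθ = mg.
Dividing: v² = r g (sinθ + μcosθ)/(cosθ − μsinθ).
sinθ + μcosθ = 0.3090 + 0.550×0.9511 = 0.8321; cosθ − μsinθ = 0.9511 − 0.550×0.3090 = 0.7811.
v² = 77.3 × 9.8 × 0.8321/0.7811 = 807.0 m²/s², so v = 28.41 m/s.

28.4 m/s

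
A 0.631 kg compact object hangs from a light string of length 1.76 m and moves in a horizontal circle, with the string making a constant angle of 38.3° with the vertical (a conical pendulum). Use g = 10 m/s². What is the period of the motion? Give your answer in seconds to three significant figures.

2.34 s

r = L sinθ = 1.091 m. From T sinθ = mω²r and T cosθ = mg: tanθ = ω²r/g, so ω² = g tanθ / r = g/(L cosθ).
ω = √(g/(L cosθ)) = √(10.0/(1.76 × 0.7848)) = √7.240 = 2.691 rad/s.
Period = 2π/ω = 2.335 s.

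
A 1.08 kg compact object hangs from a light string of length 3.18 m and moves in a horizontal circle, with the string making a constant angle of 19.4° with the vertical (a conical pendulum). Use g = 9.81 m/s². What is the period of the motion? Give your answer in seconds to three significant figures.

r = L sinθ = 1.056 m. From T sinθ = mω²r and T cosθ = mg: tanθ = ω²r/g, so ω² = g tanθ / r = g/(L cosθ).
ω = √(g/(L cosθ)) = √(9.81/(3.18 × 0.9432)) = √3.271 = 1.808 rad/s.
Period = 2π/ω = 3.474 s.

3.47 s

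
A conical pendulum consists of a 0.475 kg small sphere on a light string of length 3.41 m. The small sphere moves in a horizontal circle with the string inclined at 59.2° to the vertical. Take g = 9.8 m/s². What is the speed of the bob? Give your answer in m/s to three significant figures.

The radius of the circle is r = L sinθ = 3.41 × sin 59.2° = 2.929 m.
Horizontally T sinθ = mv²/r and vertically T cosθ = mg, so tanθ = v²/(rg).
v = √(r g tanθ) = √(2.929 × 9.8 × 1.678) = √48.15 = 6.939 m/s.

6.94 m/s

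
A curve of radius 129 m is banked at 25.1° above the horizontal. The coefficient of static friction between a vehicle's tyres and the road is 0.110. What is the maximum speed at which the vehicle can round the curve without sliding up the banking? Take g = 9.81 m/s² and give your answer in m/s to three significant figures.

At the maximum speed, friction acts down the slope at its limiting value f = μN. Radially (horizontal, toward centre): N sinθ + μN cosθ = mv²/r. Vertically: N cosθ − μN sinθ = mg.
Dividing: v² = r g (sinθ + μcosθ)/(cosθ − μsinθ).
sinθ + μcosθ = 0.4242 + 0.110×0.9056 = 0.5238; cosθ − μsinθ = 0.9056 − 0.110×0.4242 = 0.8589.
v² = 129 × 9.81 × 0.5238/0.8589 = 771.8 m²/s², so v = 27.78 m/s.

27.8 m/s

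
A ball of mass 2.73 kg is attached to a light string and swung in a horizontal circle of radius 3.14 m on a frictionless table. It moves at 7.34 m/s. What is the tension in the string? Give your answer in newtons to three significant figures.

The tension is the only horizontal force, so it supplies the full centripetal force: T = m v²/r = 2.73 × (7.340)²/3.14 = 2.73 × 53.88/3.14 = 46.84 N.

46.8 N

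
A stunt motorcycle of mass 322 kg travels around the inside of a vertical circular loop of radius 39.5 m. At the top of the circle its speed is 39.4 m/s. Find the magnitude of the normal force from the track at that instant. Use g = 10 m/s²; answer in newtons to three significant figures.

9430 N

At the top, both N and the weight mg point inward (toward the centre), so N + mg = mv²/r.
N = m(v²/r − g) = 322 × ((39.4)²/39.5 − 10.0) = 322 × (39.30 − 10.0) = 322 × 29.30 = 9435 N.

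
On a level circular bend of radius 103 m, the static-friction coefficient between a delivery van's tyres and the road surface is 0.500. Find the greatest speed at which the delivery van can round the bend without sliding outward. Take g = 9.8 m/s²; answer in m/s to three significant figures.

Friction provides the centripetal force on a flat curve. At maximum speed it is at its limiting value: μ_s m g = m v²/r.
Mass cancels: v_max = √(μ_s g r) = √(0.500 × 9.8 × 103) = √504.7 = 22.47 m/s.

22.5 m/s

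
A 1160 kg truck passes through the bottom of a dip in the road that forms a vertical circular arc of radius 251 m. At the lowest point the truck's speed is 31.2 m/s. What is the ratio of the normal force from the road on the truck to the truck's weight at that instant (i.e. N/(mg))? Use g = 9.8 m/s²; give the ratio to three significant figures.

At the bottom, N − mg = mv²/r, so N = m(v²/r + g) and N/(mg) = v²/(rg) + 1 = (31.2)²/(251 × 9.8) + 1 = 0.3957 + 1 = 1.396.

1.40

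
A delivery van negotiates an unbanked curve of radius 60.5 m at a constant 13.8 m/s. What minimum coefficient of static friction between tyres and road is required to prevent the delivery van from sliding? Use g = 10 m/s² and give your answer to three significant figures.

Friction provides the centripetal force: μ_s m g = m v²/r, so μ_s = v²/(g r) = (13.80)²/(10.0 × 60.5) = 190.4/605.0 = 0.3148.

0.315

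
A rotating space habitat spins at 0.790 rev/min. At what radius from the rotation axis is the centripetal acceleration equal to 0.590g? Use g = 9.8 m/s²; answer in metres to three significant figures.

ω = 0.790 rev/min × 2π/60 = 0.08273 rad/s.
a_c = ω²r = 0.590g ⇒ r = 0.590 × 9.8 / (0.08273)² = 5.782/0.006844 = 844.8 m.

845 m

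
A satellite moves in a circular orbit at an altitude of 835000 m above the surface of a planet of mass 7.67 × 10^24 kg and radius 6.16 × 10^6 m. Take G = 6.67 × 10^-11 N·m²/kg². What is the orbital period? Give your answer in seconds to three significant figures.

r = R + h = 6.16 × 10^6 + 835000 = 6.995 × 10^6 m. Gravity provides the centripetal force: G M m / r² = m v² / r ⇒ v = √(GM/r) = 8552 m/s.
T = 2πr/v = 2π × 6.995 × 10^6 / 8552 = 5139 s.

5140 s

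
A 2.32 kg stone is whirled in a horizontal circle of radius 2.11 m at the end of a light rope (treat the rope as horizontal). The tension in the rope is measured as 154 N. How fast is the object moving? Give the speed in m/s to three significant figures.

T = m v²/r ⇒ v = √(T r / m) = √(154 × 2.11 / 2.32) = √140.1 = 11.83 m/s.

11.8 m/s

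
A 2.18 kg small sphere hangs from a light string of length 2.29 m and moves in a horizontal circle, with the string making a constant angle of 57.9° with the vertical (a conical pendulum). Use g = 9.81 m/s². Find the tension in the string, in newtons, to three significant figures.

Vertically the bob has no acceleration, so T cosθ = mg.
T = mg/cosθ = 2.18 × 9.81 / cos 57.9° = 21.39/0.5314 = 40.24 N.

40.2 N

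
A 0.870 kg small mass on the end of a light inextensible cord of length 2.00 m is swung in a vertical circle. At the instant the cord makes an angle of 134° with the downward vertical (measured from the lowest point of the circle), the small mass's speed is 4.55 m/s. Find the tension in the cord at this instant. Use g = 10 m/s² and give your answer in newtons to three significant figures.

2.96 N

Take the radial direction toward the centre of the circle as positive. The component of the weight along the string toward the centre is −mg cos φ (φ measured from the bottom), so Newton's second law along the string gives T − mg cos φ = m v²/r.
cos 134° = -0.6947, so T = m(v²/r + g cos φ) = 0.870 × ((4.55)²/2.00 + 10.0 × -0.6947) = 0.870 × (10.35 + (-6.947)) = 0.870 × 3.405 = 2.962 N.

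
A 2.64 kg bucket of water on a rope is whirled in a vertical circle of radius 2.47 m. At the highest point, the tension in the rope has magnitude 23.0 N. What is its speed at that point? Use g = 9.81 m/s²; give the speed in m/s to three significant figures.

At the top, T + mg = mv²/r, so v = √(r(T/m + g)) = √(2.47 × (23.0/2.64 + 9.81)) = √(2.47 × 18.52) = √45.75 = 6.764 m/s.

6.76 m/s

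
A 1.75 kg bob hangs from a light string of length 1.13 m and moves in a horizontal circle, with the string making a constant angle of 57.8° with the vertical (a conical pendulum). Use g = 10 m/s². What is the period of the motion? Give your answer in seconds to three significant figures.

r = L sinθ = 0.9562 m. From T sinθ = mω²r and T cosθ = mg: tanθ = ω²r/g, so ω² = g tanθ / r = g/(L cosθ).
ω = √(g/(L cosθ)) = √(10.0/(1.13 × 0.5329)) = √16.61 = 4.075 rad/s.
Period = 2π/ω = 1.542 s.

1.54 s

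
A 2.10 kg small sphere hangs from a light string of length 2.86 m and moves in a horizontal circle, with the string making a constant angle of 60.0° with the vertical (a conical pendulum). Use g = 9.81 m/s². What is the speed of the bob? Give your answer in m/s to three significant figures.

The radius of the circle is r = L sinθ = 2.86 × sin 60.0° = 2.477 m.
Horizontally T sinθ = mv²/r and vertically T cosθ = mg, so tanθ = v²/(rg).
v = √(r g tanθ) = √(2.477 × 9.81 × 1.732) = √42.08 = 6.487 m/s.

6.49 m/s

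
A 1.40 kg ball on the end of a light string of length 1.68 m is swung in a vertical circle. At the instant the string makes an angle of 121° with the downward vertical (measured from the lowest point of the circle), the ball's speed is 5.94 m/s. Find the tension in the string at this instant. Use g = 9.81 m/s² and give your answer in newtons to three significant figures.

Take the radial direction toward the centre of the circle as positive. The component of the weight along the string toward the centre is −mg cos φ (φ measured from the bottom), so Newton's second law along the string gives T − mg cos φ = m v²/r.
cos 121° = -0.5150, so T = m(v²/r + g cos φ) = 1.40 × ((5.94)²/1.68 + 9.81 × -0.5150) = 1.40 × (21.00 + (-5.053)) = 1.40 × 15.95 = 22.33 N.

22.3 N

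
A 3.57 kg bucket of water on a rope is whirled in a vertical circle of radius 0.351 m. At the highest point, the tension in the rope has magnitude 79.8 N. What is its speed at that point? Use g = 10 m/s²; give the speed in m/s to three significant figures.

At the top, T + mg = mv²/r, so v = √(r(T/m + g)) = √(0.351 × (79.8/3.57 + 10.0)) = √(0.351 × 32.35) = √11.36 = 3.370 m/s.

3.37 m/s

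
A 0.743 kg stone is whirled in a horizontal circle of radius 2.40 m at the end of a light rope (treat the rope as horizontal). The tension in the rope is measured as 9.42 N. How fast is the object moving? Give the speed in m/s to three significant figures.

T = m v²/r ⇒ v = √(T r / m) = √(9.42 × 2.40 / 0.743) = √30.43 = 5.516 m/s.

5.52 m/s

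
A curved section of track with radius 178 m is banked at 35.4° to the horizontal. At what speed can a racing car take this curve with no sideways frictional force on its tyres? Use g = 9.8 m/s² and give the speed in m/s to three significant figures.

On a frictionless banked curve, N sinθ = mv²/r and N cosθ = mg, so tanθ = v²/(rg).
v = √(r g tanθ) = √(178 × 9.8 × tan 35.4°) = √(178 × 9.8 × 0.7107) = √1240 = 35.21 m/s.

35.2 m/s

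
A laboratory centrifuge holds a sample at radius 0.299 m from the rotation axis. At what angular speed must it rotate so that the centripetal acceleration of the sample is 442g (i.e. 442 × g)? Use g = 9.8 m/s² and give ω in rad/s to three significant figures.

120 rad/s

Centripetal acceleration a_c = ω²r. Setting ω²r = 442g:
ω = √(442g / r) = √(442 × 9.8 / 0.299) = √14490 = 120.4 rad/s.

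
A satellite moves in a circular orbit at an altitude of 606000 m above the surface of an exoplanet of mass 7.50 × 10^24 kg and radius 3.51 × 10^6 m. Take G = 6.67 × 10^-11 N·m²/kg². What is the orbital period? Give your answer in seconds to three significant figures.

r = R + h = 3.51 × 10^6 + 606000 = 4.116 × 10^6 m. Gravity provides the centripetal force: G M m / r² = m v² / r ⇒ v = √(GM/r) = 11020 m/s.
T = 2πr/v = 2π × 4.116 × 10^6 / 11020 = 2346 s.

2350 s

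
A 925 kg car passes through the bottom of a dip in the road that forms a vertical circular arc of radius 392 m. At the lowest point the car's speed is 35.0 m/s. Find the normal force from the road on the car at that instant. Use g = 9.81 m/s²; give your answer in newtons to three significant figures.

At the lowest point, N points up (toward the centre) and the weight mg points down (away from the centre), so the net inward force is N − mg = mv²/r.
N = m(v²/r + g) = 925 × ((35.0)²/392 + 9.81) = 925 × (3.125 + 9.81) = 925 × 12.94 = 11960 N.

12000 N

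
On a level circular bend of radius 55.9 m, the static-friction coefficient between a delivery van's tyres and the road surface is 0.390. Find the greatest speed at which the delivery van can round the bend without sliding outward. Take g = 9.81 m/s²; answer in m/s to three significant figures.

The only inward force on a level bend is static friction, so at the limit f_s = μ_s N = μ_s m g = m v²/r.
Mass cancels: v_max = √(μ_s g r) = √(0.390 × 9.81 × 55.9) = √213.9 = 14.62 m/s.

14.6 m/s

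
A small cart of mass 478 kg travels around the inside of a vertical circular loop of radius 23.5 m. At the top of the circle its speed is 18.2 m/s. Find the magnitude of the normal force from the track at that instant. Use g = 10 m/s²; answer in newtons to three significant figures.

At the top, both N and the weight mg point inward (toward the centre), so N + mg = mv²/r.
N = m(v²/r − g) = 478 × ((18.2)²/23.5 − 10.0) = 478 × (14.10 − 10.0) = 478 × 4.095 = 1958 N.

1960 N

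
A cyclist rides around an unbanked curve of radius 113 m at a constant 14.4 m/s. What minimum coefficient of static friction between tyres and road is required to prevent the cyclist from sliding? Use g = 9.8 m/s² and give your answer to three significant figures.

0.187

Friction provides the centripetal force: μ_s m g = m v²/r, so μ_s = v²/(g r) = (14.40)²/(9.8 × 113) = 207.4/1107 = 0.1872.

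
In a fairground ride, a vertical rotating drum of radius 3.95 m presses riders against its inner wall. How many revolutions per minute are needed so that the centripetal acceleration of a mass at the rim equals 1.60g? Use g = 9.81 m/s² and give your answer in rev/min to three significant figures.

19.0 rev/min

Require ω²r = 1.60g, so ω = √(1.60 × 9.81/3.95) = 1.993 rad/s.
In rev/min: ω × 60/(2π) = 1.993 × 60/(2π) = 19.04 rev/min.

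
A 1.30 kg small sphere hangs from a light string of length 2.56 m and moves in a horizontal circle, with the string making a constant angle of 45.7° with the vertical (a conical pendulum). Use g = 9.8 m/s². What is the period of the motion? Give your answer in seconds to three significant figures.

2.68 s

r = L sinθ = 1.832 m. From T sinθ = mω²r and T cosθ = mg: tanθ = ω²r/g, so ω² = g tanθ / r = g/(L cosθ).
ω = √(g/(L cosθ)) = √(9.8/(2.56 × 0.6984)) = √5.481 = 2.341 rad/s.
Period = 2π/ω = 2.684 s.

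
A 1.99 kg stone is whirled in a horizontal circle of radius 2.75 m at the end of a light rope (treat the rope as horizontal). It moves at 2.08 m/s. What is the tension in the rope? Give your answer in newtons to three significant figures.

The tension is the only horizontal force, so it supplies the full centripetal force: T = m v²/r = 1.99 × (2.080)²/2.75 = 1.99 × 4.326/2.75 = 3.131 N.

3.13 N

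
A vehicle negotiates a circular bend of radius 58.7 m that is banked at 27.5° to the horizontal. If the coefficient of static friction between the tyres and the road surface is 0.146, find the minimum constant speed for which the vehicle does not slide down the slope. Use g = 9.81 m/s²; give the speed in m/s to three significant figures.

At the minimum speed, friction acts up the slope at its limiting value f = μN. Radially (horizontal, toward centre): N sinθ − μN cosθ = mv²/r. Vertically: N cosθ + μN sinθ = mg.
Dividing: v² = r g (sinθ − μcosθ)/(cosθ + μsinθ).
sinθ − μcosθ = 0.4617 − 0.146×0.8870 = 0.3322; cosθ + μsinθ = 0.8870 + 0.146×0.4617 = 0.9544.
v² = 58.7 × 9.81 × 0.3322/0.9544 = 200.5 m²/s², so v = 14.16 m/s.

14.2 m/s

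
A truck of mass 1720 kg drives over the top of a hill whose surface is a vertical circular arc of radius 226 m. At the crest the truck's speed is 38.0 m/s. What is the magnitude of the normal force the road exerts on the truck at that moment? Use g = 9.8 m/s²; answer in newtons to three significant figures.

At the crest the centripetal acceleration points downward (toward the centre of the arc), so mg − N = mv²/r.
N = m(g − v²/r) = 1720 × (9.8 − (38.0)²/226) = 1720 × (9.8 − 6.389) = 1720 × 3.411 = 5866 N.

5870 N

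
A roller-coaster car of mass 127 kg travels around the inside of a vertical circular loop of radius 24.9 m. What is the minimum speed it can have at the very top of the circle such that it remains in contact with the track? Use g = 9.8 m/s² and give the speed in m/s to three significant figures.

At the highest point the centre is directly below, so both the weight and N act inward: N + mg = mv²/r.
At minimum speed N → 0, so mg = mv_min²/r ⇒ v_min = √(g r) = √(9.8 × 24.9) = 15.62 m/s.

15.6 m/s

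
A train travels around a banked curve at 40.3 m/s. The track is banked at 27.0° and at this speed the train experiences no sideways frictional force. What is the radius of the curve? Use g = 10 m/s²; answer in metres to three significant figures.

319 m

Frictionless banking: tanθ = v²/(rg), so r = v²/(g tanθ).
r = (40.3)²/(10.0 × tan 27.0°) = 1624/(10.0 × 0.5095) = 1624/5.095 = 318.7 m.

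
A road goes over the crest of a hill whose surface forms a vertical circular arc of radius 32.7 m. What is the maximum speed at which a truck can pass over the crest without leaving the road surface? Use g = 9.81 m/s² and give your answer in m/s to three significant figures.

17.9 m/s

At the crest the centre of the circle is below the truck, so the net downward (centripetal) force is mg − N = mv²/r.
The truck leaves the road when N → 0, giving v_max = √(g r) = √(9.81 × 32.7) = 17.91 m/s.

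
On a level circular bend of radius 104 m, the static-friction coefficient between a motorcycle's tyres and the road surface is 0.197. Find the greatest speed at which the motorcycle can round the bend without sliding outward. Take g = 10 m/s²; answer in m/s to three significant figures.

14.3 m/s

On a flat curve, static friction is the only horizontal force, so it must supply the full centripetal force: μ_s m g = m v²/r.
Mass cancels: v_max = √(μ_s g r) = √(0.197 × 10.0 × 104) = √204.9 = 14.31 m/s.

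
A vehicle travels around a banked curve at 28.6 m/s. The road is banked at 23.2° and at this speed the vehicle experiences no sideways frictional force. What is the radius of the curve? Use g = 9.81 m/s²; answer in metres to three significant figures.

Frictionless banking: tanθ = v²/(rg), so r = v²/(g tanθ).
r = (28.6)²/(9.81 × tan 23.2°) = 818.0/(9.81 × 0.4286) = 818.0/4.205 = 194.5 m.

195 m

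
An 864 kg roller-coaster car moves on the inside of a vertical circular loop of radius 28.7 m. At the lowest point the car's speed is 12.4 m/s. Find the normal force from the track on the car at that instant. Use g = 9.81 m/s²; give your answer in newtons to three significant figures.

13100 N

At the lowest point, N points up (toward the centre) and the weight mg points down (away from the centre), so the net inward force is N − mg = mv²/r.
N = m(v²/r + g) = 864 × ((12.4)²/28.7 + 9.81) = 864 × (5.357 + 9.81) = 864 × 15.17 = 13100 N.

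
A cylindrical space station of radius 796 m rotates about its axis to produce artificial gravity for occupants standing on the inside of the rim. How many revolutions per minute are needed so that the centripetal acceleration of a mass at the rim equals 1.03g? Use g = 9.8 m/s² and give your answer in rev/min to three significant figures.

Require ω²r = 1.03g, so ω = √(1.03 × 9.8/796) = 0.1126 rad/s.
In rev/min: ω × 60/(2π) = 0.1126 × 60/(2π) = 1.075 rev/min.

1.08 rev/min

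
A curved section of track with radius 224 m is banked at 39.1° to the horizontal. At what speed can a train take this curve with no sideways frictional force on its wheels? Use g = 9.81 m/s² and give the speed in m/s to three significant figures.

On a frictionless banked curve, N sinθ = mv²/r and N cosθ = mg, so tanθ = v²/(rg).
v = √(r g tanθ) = √(224 × 9.81 × tan 39.1°) = √(224 × 9.81 × 0.8127) = √1786 = 42.26 m/s.

42.3 m/s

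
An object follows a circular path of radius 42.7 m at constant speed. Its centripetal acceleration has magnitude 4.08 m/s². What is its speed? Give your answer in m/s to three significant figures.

13.2 m/s

a_c = v²/r ⇒ v = √(a_c · r) = √(4.08 × 42.7) = √174.2 = 13.20 m/s.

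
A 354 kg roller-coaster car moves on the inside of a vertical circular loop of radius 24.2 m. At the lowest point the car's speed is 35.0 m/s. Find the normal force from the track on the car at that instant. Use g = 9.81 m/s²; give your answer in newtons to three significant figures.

21400 N

At the lowest point, N points up (toward the centre) and the weight mg points down (away from the centre), so the net inward force is N − mg = mv²/r.
N = m(v²/r + g) = 354 × ((35.0)²/24.2 + 9.81) = 354 × (50.62 + 9.81) = 354 × 60.43 = 21390 N.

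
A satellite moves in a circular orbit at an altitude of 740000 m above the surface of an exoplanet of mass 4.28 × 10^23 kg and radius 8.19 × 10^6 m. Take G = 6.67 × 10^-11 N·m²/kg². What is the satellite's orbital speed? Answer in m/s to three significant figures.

1790 m/s

Orbital radius r = R + h = 8.19 × 10^6 + 740000 = 8.930 × 10^6 m.
Gravity supplies the centripetal force: G M m / r² = m v² / r, so v = √(GM/r).
v = √(6.67 × 10^-11 × 4.28 × 10^23 / 8.930 × 10^6) = √(3.197 × 10^6) = 1788 m/s.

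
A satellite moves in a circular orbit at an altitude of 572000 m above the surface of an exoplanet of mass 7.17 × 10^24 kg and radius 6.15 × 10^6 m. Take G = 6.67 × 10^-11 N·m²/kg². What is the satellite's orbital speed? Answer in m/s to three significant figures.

8430 m/s

Orbital radius r = R + h = 6.15 × 10^6 + 572000 = 6.722 × 10^6 m.
Gravity supplies the centripetal force: G M m / r² = m v² / r, so v = √(GM/r).
v = √(6.67 × 10^-11 × 7.17 × 10^24 / 6.722 × 10^6) = √(7.115 × 10^7) = 8435 m/s.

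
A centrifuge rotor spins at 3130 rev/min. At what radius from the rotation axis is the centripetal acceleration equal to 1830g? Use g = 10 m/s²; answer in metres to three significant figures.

0.170 m

ω = 3130 rev/min × 2π/60 = 327.8 rad/s.
a_c = ω²r = 1830g ⇒ r = 1830 × 10.0 / (327.8)² = 18300/107400 = 0.1703 m.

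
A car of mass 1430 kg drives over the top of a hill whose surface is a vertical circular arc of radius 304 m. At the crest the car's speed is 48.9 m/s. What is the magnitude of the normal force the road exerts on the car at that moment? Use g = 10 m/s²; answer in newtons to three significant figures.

At the crest the centripetal acceleration points downward (toward the centre of the arc), so mg − N = mv²/r.
N = m(g − v²/r) = 1430 × (10.0 − (48.9)²/304) = 1430 × (10.0 − 7.866) = 1430 × 2.134 = 3052 N.

3050 N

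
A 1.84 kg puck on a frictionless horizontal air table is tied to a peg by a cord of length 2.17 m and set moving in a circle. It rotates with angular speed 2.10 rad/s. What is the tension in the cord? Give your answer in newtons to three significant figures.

17.6 N

v = ωr = 2.10 × 2.17 = 4.557 m/s.
The tension is the only horizontal force, so it supplies the full centripetal force: T = m v²/r = 1.84 × (4.557)²/2.17 = 1.84 × 20.77/2.17 = 17.61 N.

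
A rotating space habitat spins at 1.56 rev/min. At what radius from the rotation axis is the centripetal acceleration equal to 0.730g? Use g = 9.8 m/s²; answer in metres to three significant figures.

ω = 1.56 rev/min × 2π/60 = 0.1634 rad/s.
a_c = ω²r = 0.730g ⇒ r = 0.730 × 9.8 / (0.1634)² = 7.154/0.02669 = 268.1 m.

268 m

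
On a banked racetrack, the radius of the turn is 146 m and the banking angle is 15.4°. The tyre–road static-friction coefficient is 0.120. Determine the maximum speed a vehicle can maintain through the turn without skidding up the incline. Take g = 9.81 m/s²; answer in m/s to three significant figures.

24.2 m/s

At the maximum speed, friction acts down the slope at its limiting value f = μN. Radially (horizontal, toward centre): N sinθ + μN cosθ = mv²/r. Vertically: N cosθ − μN sinθ = mg.
Dividing: v² = r g (sinθ + μcosθ)/(cosθ − μsinθ).
sinθ + μcosθ = 0.2656 + 0.120×0.9641 = 0.3812; cosθ − μsinθ = 0.9641 − 0.120×0.2656 = 0.9322.
v² = 146 × 9.81 × 0.3812/0.9322 = 585.7 m²/s², so v = 24.20 m/s.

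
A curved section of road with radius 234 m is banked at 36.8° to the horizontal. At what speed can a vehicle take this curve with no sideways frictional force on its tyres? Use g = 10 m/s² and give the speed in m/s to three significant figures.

41.8 m/s

On a frictionless banked curve, N sinθ = mv²/r and N cosθ = mg, so tanθ = v²/(rg).
v = √(r g tanθ) = √(234 × 10.0 × tan 36.8°) = √(234 × 10.0 × 0.7481) = √1751 = 41.84 m/s.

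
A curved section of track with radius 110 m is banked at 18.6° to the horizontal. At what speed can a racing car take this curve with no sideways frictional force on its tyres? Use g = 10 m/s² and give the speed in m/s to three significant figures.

19.2 m/s

On a frictionless banked curve, N sinθ = mv²/r and N cosθ = mg, so tanθ = v²/(rg).
v = √(r g tanθ) = √(110 × 10.0 × tan 18.6°) = √(110 × 10.0 × 0.3365) = √370.2 = 19.24 m/s.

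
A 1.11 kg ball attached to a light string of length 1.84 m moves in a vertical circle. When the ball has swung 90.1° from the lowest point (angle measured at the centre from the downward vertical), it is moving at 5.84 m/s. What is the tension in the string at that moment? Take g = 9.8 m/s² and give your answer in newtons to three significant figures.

20.6 N

Take the radial direction toward the centre of the circle as positive. The component of the weight along the string toward the centre is −mg cos φ (φ measured from the bottom), so Newton's second law along the string gives T − mg cos φ = m v²/r.
cos 90.1° = -0.001745, so T = m(v²/r + g cos φ) = 1.11 × ((5.84)²/1.84 + 9.8 × -0.001745) = 1.11 × (18.54 + (-0.01710)) = 1.11 × 18.52 = 20.56 N.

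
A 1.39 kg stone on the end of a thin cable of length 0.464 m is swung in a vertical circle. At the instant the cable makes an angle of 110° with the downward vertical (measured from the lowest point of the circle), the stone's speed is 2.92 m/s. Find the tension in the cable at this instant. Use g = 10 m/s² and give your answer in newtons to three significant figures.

20.8 N

Take the radial direction toward the centre of the circle as positive. The component of the weight along the string toward the centre is −mg cos φ (φ measured from the bottom), so Newton's second law along the string gives T − mg cos φ = m v²/r.
cos 110° = -0.3420, so T = m(v²/r + g cos φ) = 1.39 × ((2.92)²/0.464 + 10.0 × -0.3420) = 1.39 × (18.38 + (-3.420)) = 1.39 × 14.96 = 20.79 N.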